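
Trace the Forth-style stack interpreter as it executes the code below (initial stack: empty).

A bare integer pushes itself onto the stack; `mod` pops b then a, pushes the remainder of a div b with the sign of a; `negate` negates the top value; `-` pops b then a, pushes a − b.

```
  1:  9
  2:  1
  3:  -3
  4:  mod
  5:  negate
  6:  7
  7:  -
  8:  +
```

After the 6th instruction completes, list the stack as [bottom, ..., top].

[9, -1, 7]

9      : [9]
1      : [9, 1]
-3     : [9, 1, -3]
mod    : [9, 1]
negate : [9, -1]
7      : [9, -1, 7]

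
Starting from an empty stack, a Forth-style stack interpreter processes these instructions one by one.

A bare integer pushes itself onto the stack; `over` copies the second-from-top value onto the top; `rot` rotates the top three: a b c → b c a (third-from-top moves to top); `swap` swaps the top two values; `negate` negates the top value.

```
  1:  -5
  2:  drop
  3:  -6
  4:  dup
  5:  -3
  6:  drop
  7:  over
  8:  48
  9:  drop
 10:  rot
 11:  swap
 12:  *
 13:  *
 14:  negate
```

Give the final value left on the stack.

-5      [-5]
drop    []
-6      [-6]
dup     [-6, -6]
-3      [-6, -6, -3]
drop    [-6, -6]
over    [-6, -6, -6]
48      [-6, -6, -6, 48]
drop    [-6, -6, -6]
rot     [-6, -6, -6]
swap    [-6, -6, -6]
*       [-6, 36]
*       [-216]
negate  [216]

216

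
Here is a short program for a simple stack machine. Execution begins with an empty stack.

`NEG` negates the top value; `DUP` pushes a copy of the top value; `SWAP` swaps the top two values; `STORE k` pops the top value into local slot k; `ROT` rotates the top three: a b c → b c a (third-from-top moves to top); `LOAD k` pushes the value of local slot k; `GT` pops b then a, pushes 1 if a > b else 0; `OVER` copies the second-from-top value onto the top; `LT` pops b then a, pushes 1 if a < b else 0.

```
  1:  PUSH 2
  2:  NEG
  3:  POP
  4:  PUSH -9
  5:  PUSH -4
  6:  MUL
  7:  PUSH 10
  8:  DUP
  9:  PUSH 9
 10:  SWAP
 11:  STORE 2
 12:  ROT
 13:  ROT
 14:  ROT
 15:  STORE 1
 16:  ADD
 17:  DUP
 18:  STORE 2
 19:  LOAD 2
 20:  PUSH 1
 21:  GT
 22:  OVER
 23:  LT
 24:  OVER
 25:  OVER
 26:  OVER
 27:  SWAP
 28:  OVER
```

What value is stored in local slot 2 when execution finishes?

PUSH 2  : 2
NEG     : -2
POP     : (empty)
PUSH -9 : -9
PUSH -4 : -9 -4
MUL     : 36
PUSH 10 : 36 10
DUP     : 36 10 10
PUSH 9  : 36 10 10 9
SWAP    : 36 10 9 10
STORE 2 : 36 10 9
ROT     : 10 9 36
ROT     : 9 36 10
ROT     : 36 10 9
STORE 1 : 36 10
ADD     : 46
DUP     : 46 46
STORE 2 : 46
LOAD 2  : 46 46
PUSH 1  : 46 46 1
GT      : 46 1
OVER    : 46 1 46
LT      : 46 1
OVER    : 46 1 46
OVER    : 46 1 46 1
OVER    : 46 1 46 1 46
SWAP    : 46 1 46 46 1
OVER    : 46 1 46 46 1 46

46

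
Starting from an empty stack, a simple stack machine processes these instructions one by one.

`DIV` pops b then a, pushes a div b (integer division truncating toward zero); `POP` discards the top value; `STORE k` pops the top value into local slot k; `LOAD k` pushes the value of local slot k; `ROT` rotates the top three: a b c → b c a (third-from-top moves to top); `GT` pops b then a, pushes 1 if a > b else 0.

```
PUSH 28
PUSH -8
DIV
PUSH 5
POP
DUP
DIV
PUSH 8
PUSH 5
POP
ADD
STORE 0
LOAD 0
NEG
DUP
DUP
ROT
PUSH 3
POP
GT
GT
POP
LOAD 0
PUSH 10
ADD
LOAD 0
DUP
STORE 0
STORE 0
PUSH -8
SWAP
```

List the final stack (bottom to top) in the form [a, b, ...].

[-8, 19]

PUSH 28  [28]
PUSH -8  [28, -8]
DIV      [-3]
PUSH 5   [-3, 5]
POP      [-3]
DUP      [-3, -3]
DIV      [1]
PUSH 8   [1, 8]
PUSH 5   [1, 8, 5]
POP      [1, 8]
ADD      [9]
STORE 0  []
LOAD 0   [9]
NEG      [-9]
DUP      [-9, -9]
DUP      [-9, -9, -9]
ROT      [-9, -9, -9]
PUSH 3   [-9, -9, -9, 3]
POP      [-9, -9, -9]
GT       [-9, 0]
GT       [0]
POP      []
LOAD 0   [9]
PUSH 10  [9, 10]
ADD      [19]
LOAD 0   [19, 9]
DUP      [19, 9, 9]
STORE 0  [19, 9]
STORE 0  [19]
PUSH -8  [19, -8]
SWAP     [-8, 19]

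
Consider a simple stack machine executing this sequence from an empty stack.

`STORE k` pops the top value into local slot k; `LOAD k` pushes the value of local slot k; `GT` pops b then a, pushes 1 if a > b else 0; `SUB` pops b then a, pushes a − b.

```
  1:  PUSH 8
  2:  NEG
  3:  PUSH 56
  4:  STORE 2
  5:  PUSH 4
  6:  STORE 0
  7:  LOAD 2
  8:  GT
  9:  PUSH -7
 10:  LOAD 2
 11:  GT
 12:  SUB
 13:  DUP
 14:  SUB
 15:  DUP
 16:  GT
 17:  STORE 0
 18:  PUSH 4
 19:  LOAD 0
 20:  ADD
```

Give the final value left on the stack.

4

PUSH 8   [8]
NEG      [-8]
PUSH 56  [-8, 56]
STORE 2  [-8]
PUSH 4   [-8, 4]
STORE 0  [-8]
LOAD 2   [-8, 56]
GT       [0]
PUSH -7  [0, -7]
LOAD 2   [0, -7, 56]
GT       [0, 0]
SUB      [0]
DUP      [0, 0]
SUB      [0]
DUP      [0, 0]
GT       [0]
STORE 0  []
PUSH 4   [4]
LOAD 0   [4, 0]
ADD      [4]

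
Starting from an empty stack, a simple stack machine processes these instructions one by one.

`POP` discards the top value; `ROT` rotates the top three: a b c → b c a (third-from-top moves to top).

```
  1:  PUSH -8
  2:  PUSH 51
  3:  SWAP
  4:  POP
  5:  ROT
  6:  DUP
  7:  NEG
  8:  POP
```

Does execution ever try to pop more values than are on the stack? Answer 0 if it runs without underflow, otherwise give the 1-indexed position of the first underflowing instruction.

PUSH -8  [-8]
PUSH 51  [-8, 51]
SWAP     [51, -8]
POP      [51]
ROT  — needs 3 operands, stack has 1 → underflow

5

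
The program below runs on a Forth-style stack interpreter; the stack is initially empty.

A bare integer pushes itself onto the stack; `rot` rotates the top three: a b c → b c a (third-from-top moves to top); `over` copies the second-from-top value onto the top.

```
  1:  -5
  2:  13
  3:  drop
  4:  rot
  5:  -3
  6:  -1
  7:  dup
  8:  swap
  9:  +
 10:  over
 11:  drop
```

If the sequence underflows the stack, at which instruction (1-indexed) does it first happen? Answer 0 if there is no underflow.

4

-5    -5
13    -5 13
drop  -5
rot  — needs 3 operands, stack has 1 → underflow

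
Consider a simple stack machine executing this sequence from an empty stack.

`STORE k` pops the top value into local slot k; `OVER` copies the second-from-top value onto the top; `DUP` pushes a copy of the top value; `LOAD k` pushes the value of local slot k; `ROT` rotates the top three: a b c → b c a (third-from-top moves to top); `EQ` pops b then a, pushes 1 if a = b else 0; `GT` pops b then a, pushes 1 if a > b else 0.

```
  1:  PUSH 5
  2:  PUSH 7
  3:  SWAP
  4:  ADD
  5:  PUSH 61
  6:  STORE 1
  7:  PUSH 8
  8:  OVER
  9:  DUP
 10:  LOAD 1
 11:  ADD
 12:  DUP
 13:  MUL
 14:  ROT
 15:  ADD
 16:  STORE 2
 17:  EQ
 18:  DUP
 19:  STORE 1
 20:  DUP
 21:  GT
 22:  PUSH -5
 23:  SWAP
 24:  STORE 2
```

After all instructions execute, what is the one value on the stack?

PUSH 5   5
PUSH 7   5 7
SWAP     7 5
ADD      12
PUSH 61  12 61
STORE 1  12
PUSH 8   12 8
OVER     12 8 12
DUP      12 8 12 12
LOAD 1   12 8 12 12 61
ADD      12 8 12 73
DUP      12 8 12 73 73
MUL      12 8 12 5329
ROT      12 12 5329 8
ADD      12 12 5337
STORE 2  12 12
EQ       1
DUP      1 1
STORE 1  1
DUP      1 1
GT       0
PUSH -5  0 -5
SWAP     -5 0
STORE 2  -5

-5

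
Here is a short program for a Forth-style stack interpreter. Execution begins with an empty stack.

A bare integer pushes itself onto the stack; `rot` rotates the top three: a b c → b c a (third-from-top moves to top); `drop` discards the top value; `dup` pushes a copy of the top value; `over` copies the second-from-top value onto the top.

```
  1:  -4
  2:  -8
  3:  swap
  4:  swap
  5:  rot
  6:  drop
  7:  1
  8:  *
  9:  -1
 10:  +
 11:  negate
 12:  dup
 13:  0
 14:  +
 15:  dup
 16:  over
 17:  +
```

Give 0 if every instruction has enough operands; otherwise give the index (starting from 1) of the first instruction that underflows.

-4   -> -4
-8   -> -4 -8
swap -> -8 -4
swap -> -4 -8
rot  — needs 3 operands, stack has 2 → underflow

5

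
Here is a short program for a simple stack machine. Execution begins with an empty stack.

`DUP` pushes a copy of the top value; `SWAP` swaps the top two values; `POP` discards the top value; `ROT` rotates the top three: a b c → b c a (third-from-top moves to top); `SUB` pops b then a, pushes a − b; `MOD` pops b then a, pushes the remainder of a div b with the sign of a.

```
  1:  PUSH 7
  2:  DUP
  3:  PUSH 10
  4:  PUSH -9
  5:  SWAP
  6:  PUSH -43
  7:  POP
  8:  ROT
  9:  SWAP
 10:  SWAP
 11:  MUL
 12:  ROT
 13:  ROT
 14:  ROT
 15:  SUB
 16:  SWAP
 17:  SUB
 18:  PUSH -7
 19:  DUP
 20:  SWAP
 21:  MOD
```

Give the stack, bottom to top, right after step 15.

PUSH 7    [7]
DUP       [7, 7]
PUSH 10   [7, 7, 10]
PUSH -9   [7, 7, 10, -9]
SWAP      [7, 7, -9, 10]
PUSH -43  [7, 7, -9, 10, -43]
POP       [7, 7, -9, 10]
ROT       [7, -9, 10, 7]
SWAP      [7, -9, 7, 10]
SWAP      [7, -9, 10, 7]
MUL       [7, -9, 70]
ROT       [-9, 70, 7]
ROT       [70, 7, -9]
ROT       [7, -9, 70]
SUB       [7, -79]

[7, -79]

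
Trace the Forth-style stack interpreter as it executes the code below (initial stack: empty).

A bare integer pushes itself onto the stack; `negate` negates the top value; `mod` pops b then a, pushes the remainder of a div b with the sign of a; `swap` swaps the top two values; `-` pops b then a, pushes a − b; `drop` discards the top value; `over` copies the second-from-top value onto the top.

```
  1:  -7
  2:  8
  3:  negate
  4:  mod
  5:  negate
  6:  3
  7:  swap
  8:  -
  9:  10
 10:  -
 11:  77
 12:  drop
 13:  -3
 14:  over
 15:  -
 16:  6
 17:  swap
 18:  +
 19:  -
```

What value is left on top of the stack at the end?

-7     : [-7]
8      : [-7, 8]
negate : [-7, -8]
mod    : [-7]
negate : [7]
3      : [7, 3]
swap   : [3, 7]
-      : [-4]
10     : [-4, 10]
-      : [-14]
77     : [-14, 77]
drop   : [-14]
-3     : [-14, -3]
over   : [-14, -3, -14]
-      : [-14, 11]
6      : [-14, 11, 6]
swap   : [-14, 6, 11]
+      : [-14, 17]
-      : [-31]

-31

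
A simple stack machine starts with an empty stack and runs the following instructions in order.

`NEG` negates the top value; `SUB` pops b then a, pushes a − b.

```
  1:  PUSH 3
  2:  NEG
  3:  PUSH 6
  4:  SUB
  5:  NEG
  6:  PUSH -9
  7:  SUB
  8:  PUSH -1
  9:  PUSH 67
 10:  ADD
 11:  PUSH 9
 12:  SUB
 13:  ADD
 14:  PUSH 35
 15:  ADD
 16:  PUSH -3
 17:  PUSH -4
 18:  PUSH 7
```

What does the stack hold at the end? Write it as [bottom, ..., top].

[110, -3, -4, 7]

PUSH 3  → [3]
NEG     → [-3]
PUSH 6  → [-3, 6]
SUB     → [-9]
NEG     → [9]
PUSH -9 → [9, -9]
SUB     → [18]
PUSH -1 → [18, -1]
PUSH 67 → [18, -1, 67]
ADD     → [18, 66]
PUSH 9  → [18, 66, 9]
SUB     → [18, 57]
ADD     → [75]
PUSH 35 → [75, 35]
ADD     → [110]
PUSH -3 → [110, -3]
PUSH -4 → [110, -3, -4]
PUSH 7  → [110, -3, -4, 7]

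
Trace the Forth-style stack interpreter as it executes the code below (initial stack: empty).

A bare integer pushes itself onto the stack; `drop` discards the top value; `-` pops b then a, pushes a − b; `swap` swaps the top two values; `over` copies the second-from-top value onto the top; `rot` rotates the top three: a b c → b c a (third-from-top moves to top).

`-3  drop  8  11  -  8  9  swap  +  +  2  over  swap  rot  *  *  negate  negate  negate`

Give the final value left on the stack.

-392

-3     -> [-3]
drop   -> []
8      -> [8]
11     -> [8, 11]
-      -> [-3]
8      -> [-3, 8]
9      -> [-3, 8, 9]
swap   -> [-3, 9, 8]
+      -> [-3, 17]
+      -> [14]
2      -> [14, 2]
over   -> [14, 2, 14]
swap   -> [14, 14, 2]
rot    -> [14, 2, 14]
*      -> [14, 28]
*      -> [392]
negate -> [-392]
negate -> [392]
negate -> [-392]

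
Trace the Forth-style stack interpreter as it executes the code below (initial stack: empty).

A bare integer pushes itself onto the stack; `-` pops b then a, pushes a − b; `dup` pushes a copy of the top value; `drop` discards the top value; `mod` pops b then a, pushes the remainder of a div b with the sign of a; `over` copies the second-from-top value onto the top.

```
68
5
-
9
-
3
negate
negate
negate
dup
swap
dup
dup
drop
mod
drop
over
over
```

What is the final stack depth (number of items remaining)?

68      [68]
5       [68, 5]
-       [63]
9       [63, 9]
-       [54]
3       [54, 3]
negate  [54, -3]
negate  [54, 3]
negate  [54, -3]
dup     [54, -3, -3]
swap    [54, -3, -3]
dup     [54, -3, -3, -3]
dup     [54, -3, -3, -3, -3]
drop    [54, -3, -3, -3]
mod     [54, -3, 0]
drop    [54, -3]
over    [54, -3, 54]
over    [54, -3, 54, -3]

4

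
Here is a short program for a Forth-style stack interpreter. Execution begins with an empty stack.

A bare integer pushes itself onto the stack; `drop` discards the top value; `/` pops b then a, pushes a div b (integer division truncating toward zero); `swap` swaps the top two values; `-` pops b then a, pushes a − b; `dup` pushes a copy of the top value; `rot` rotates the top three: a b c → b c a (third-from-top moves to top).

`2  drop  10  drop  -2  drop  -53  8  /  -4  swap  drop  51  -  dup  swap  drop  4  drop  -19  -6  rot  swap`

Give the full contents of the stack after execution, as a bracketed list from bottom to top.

2     2
drop  (empty)
10    10
drop  (empty)
-2    -2
drop  (empty)
-53   -53
8     -53 8
/     -6
-4    -6 -4
swap  -4 -6
drop  -4
51    -4 51
-     -55
dup   -55 -55
swap  -55 -55
drop  -55
4     -55 4
drop  -55
-19   -55 -19
-6    -55 -19 -6
rot   -19 -6 -55
swap  -19 -55 -6

[-19, -55, -6]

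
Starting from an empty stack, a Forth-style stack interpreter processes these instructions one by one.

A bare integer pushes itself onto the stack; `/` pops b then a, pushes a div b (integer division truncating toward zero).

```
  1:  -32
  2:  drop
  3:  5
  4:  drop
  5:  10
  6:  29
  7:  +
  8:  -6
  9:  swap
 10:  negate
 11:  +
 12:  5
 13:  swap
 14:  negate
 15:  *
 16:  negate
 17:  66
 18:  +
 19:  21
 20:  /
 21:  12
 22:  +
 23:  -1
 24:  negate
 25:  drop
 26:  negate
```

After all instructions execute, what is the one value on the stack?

-32    -> [-32]
drop   -> []
5      -> [5]
drop   -> []
10     -> [10]
29     -> [10, 29]
+      -> [39]
-6     -> [39, -6]
swap   -> [-6, 39]
negate -> [-6, -39]
+      -> [-45]
5      -> [-45, 5]
swap   -> [5, -45]
negate -> [5, 45]
*      -> [225]
negate -> [-225]
66     -> [-225, 66]
+      -> [-159]
21     -> [-159, 21]
/      -> [-7]
12     -> [-7, 12]
+      -> [5]
-1     -> [5, -1]
negate -> [5, 1]
drop   -> [5]
negate -> [-5]

-5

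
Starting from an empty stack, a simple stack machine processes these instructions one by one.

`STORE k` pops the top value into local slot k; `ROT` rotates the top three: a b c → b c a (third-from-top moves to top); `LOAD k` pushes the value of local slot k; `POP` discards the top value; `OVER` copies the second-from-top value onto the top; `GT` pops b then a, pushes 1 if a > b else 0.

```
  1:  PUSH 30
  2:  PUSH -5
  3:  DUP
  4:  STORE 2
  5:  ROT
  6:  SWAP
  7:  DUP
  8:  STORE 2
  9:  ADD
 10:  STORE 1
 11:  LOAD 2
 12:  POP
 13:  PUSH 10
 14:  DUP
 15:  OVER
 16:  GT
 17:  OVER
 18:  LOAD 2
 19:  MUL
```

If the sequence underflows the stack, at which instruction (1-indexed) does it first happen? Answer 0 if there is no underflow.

PUSH 30 → 30
PUSH -5 → 30 -5
DUP     → 30 -5 -5
STORE 2 → 30 -5
ROT  — needs 3 operands, stack has 2 → underflow

5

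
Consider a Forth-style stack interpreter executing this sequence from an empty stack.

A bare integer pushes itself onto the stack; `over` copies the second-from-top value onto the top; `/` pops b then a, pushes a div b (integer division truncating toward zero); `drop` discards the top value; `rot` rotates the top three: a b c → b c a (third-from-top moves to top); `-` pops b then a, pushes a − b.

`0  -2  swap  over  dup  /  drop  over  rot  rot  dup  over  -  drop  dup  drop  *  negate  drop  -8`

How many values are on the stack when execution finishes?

2

0      : [0]
-2     : [0, -2]
swap   : [-2, 0]
over   : [-2, 0, -2]
dup    : [-2, 0, -2, -2]
/      : [-2, 0, 1]
drop   : [-2, 0]
over   : [-2, 0, -2]
rot    : [0, -2, -2]
rot    : [-2, -2, 0]
dup    : [-2, -2, 0, 0]
over   : [-2, -2, 0, 0, 0]
-      : [-2, -2, 0, 0]
drop   : [-2, -2, 0]
dup    : [-2, -2, 0, 0]
drop   : [-2, -2, 0]
*      : [-2, 0]
negate : [-2, 0]
drop   : [-2]
-8     : [-2, -8]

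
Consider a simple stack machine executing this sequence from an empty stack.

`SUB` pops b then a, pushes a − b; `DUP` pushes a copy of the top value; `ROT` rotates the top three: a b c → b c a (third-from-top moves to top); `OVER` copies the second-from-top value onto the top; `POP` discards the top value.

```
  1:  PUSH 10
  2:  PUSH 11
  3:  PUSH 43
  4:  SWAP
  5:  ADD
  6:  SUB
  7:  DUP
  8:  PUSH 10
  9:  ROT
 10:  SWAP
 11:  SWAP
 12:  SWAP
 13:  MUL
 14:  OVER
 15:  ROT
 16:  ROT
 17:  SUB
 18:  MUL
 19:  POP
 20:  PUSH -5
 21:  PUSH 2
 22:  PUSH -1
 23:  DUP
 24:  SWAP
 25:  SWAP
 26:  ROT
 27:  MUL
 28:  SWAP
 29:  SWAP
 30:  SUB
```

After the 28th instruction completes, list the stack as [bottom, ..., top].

[-5, -2, -1]

PUSH 10 : [10]
PUSH 11 : [10, 11]
PUSH 43 : [10, 11, 43]
SWAP    : [10, 43, 11]
ADD     : [10, 54]
SUB     : [-44]
DUP     : [-44, -44]
PUSH 10 : [-44, -44, 10]
ROT     : [-44, 10, -44]
SWAP    : [-44, -44, 10]
SWAP    : [-44, 10, -44]
SWAP    : [-44, -44, 10]
MUL     : [-44, -440]
OVER    : [-44, -440, -44]
ROT     : [-440, -44, -44]
ROT     : [-44, -44, -440]
SUB     : [-44, 396]
MUL     : [-17424]
POP     : []
PUSH -5 : [-5]
PUSH 2  : [-5, 2]
PUSH -1 : [-5, 2, -1]
DUP     : [-5, 2, -1, -1]
SWAP    : [-5, 2, -1, -1]
SWAP    : [-5, 2, -1, -1]
ROT     : [-5, -1, -1, 2]
MUL     : [-5, -1, -2]
SWAP    : [-5, -2, -1]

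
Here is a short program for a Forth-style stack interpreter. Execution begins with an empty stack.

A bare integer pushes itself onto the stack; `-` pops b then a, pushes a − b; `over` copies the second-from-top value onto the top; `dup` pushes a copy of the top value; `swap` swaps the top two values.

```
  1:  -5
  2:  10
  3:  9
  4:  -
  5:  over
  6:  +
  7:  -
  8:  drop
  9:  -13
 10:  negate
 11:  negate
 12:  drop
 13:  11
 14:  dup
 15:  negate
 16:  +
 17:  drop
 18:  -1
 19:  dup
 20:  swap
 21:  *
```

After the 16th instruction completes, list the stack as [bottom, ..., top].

[0]

-5     → [-5]
10     → [-5, 10]
9      → [-5, 10, 9]
-      → [-5, 1]
over   → [-5, 1, -5]
+      → [-5, -4]
-      → [-1]
drop   → []
-13    → [-13]
negate → [13]
negate → [-13]
drop   → []
11     → [11]
dup    → [11, 11]
negate → [11, -11]
+      → [0]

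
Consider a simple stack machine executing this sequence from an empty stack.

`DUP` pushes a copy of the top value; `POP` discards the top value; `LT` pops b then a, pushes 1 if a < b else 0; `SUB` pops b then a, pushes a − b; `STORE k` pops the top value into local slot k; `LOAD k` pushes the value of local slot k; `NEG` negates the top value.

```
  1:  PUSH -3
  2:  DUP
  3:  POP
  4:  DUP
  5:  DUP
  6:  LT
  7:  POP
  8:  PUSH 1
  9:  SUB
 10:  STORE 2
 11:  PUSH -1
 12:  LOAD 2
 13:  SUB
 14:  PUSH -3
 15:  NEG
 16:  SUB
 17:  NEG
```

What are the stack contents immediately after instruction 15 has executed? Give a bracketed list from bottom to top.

[3, 3]

PUSH -3 : [-3]
DUP     : [-3, -3]
POP     : [-3]
DUP     : [-3, -3]
DUP     : [-3, -3, -3]
LT      : [-3, 0]
POP     : [-3]
PUSH 1  : [-3, 1]
SUB     : [-4]
STORE 2 : []
PUSH -1 : [-1]
LOAD 2  : [-1, -4]
SUB     : [3]
PUSH -3 : [3, -3]
NEG     : [3, 3]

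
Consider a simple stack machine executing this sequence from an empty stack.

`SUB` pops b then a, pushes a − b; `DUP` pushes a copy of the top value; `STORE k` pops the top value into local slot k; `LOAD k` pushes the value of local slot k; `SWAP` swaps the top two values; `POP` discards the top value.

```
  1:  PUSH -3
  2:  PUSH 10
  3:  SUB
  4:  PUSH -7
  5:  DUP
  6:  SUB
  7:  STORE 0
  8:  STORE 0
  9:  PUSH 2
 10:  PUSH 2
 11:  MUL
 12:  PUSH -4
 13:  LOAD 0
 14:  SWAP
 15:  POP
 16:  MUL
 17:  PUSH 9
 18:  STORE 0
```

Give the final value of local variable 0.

9

PUSH -3 → [-3]
PUSH 10 → [-3, 10]
SUB     → [-13]
PUSH -7 → [-13, -7]
DUP     → [-13, -7, -7]
SUB     → [-13, 0]
STORE 0 → [-13]
STORE 0 → []
PUSH 2  → [2]
PUSH 2  → [2, 2]
MUL     → [4]
PUSH -4 → [4, -4]
LOAD 0  → [4, -4, -13]
SWAP    → [4, -13, -4]
POP     → [4, -13]
MUL     → [-52]
PUSH 9  → [-52, 9]
STORE 0 → [-52]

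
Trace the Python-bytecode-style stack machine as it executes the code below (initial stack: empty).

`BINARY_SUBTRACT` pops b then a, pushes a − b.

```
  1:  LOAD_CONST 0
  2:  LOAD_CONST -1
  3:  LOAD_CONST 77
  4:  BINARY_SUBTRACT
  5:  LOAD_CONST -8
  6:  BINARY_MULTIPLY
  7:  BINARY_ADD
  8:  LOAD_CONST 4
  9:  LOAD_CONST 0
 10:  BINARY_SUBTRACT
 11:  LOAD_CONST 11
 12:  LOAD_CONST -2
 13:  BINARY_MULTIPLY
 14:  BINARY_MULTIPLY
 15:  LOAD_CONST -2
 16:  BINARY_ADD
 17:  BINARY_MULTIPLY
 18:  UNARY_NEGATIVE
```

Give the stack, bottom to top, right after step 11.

[624, 4, 11]

LOAD_CONST 0    -> [0]
LOAD_CONST -1   -> [0, -1]
LOAD_CONST 77   -> [0, -1, 77]
BINARY_SUBTRACT -> [0, -78]
LOAD_CONST -8   -> [0, -78, -8]
BINARY_MULTIPLY -> [0, 624]
BINARY_ADD      -> [624]
LOAD_CONST 4    -> [624, 4]
LOAD_CONST 0    -> [624, 4, 0]
BINARY_SUBTRACT -> [624, 4]
LOAD_CONST 11   -> [624, 4, 11]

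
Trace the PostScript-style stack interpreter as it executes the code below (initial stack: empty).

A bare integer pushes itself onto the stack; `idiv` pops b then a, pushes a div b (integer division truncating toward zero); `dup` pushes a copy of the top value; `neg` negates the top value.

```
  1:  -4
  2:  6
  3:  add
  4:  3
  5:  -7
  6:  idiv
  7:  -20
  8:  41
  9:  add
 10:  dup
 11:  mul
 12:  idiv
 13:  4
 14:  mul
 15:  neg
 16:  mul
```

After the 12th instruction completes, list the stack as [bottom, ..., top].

[2, 0]

-4    [-4]
6     [-4, 6]
add   [2]
3     [2, 3]
-7    [2, 3, -7]
idiv  [2, 0]
-20   [2, 0, -20]
41    [2, 0, -20, 41]
add   [2, 0, 21]
dup   [2, 0, 21, 21]
mul   [2, 0, 441]
idiv  [2, 0]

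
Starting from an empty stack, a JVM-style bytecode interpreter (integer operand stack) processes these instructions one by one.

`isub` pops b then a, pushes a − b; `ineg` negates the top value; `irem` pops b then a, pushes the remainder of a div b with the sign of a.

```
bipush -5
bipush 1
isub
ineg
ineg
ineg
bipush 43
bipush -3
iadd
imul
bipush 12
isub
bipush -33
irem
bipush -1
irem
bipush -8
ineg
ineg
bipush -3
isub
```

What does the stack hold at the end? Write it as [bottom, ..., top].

bipush -5   [-5]
bipush 1    [-5, 1]
isub        [-6]
ineg        [6]
ineg        [-6]
ineg        [6]
bipush 43   [6, 43]
bipush -3   [6, 43, -3]
iadd        [6, 40]
imul        [240]
bipush 12   [240, 12]
isub        [228]
bipush -33  [228, -33]
irem        [30]
bipush -1   [30, -1]
irem        [0]
bipush -8   [0, -8]
ineg        [0, 8]
ineg        [0, -8]
bipush -3   [0, -8, -3]
isub        [0, -5]

[0, -5]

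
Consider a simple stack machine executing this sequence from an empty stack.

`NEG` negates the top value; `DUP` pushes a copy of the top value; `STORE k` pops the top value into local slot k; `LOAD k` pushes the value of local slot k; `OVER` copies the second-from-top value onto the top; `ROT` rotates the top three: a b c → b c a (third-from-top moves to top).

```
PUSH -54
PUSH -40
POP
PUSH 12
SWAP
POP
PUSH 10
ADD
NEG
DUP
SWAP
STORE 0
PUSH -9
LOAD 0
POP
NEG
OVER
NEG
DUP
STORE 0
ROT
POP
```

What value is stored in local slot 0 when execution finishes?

PUSH -54 -> [-54]
PUSH -40 -> [-54, -40]
POP      -> [-54]
PUSH 12  -> [-54, 12]
SWAP     -> [12, -54]
POP      -> [12]
PUSH 10  -> [12, 10]
ADD      -> [22]
NEG      -> [-22]
DUP      -> [-22, -22]
SWAP     -> [-22, -22]
STORE 0  -> [-22]
PUSH -9  -> [-22, -9]
LOAD 0   -> [-22, -9, -22]
POP      -> [-22, -9]
NEG      -> [-22, 9]
OVER     -> [-22, 9, -22]
NEG      -> [-22, 9, 22]
DUP      -> [-22, 9, 22, 22]
STORE 0  -> [-22, 9, 22]
ROT      -> [9, 22, -22]
POP      -> [9, 22]

22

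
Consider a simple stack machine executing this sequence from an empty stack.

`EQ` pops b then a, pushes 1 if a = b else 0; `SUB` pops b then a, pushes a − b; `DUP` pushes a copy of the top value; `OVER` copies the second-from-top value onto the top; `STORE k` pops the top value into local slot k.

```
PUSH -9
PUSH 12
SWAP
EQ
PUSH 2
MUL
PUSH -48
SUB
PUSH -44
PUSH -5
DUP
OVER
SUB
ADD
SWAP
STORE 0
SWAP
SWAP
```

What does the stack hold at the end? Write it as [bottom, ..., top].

PUSH -9  → [-9]
PUSH 12  → [-9, 12]
SWAP     → [12, -9]
EQ       → [0]
PUSH 2   → [0, 2]
MUL      → [0]
PUSH -48 → [0, -48]
SUB      → [48]
PUSH -44 → [48, -44]
PUSH -5  → [48, -44, -5]
DUP      → [48, -44, -5, -5]
OVER     → [48, -44, -5, -5, -5]
SUB      → [48, -44, -5, 0]
ADD      → [48, -44, -5]
SWAP     → [48, -5, -44]
STORE 0  → [48, -5]
SWAP     → [-5, 48]
SWAP     → [48, -5]

[48, -5]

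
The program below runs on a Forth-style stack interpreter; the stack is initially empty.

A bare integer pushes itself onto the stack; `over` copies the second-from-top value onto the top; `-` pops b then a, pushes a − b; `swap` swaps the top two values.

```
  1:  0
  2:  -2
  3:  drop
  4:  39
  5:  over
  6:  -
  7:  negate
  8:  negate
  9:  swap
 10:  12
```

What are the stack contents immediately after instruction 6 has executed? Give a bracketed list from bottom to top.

[0, 39]

0    -> 0
-2   -> 0 -2
drop -> 0
39   -> 0 39
over -> 0 39 0
-    -> 0 39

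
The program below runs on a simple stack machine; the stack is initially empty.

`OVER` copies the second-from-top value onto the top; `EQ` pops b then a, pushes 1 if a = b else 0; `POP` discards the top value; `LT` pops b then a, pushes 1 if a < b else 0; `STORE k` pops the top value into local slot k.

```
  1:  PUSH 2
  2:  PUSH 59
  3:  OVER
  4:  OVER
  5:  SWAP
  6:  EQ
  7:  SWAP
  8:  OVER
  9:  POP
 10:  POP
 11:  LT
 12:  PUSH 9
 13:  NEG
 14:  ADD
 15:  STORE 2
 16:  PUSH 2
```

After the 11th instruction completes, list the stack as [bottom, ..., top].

PUSH 2  -> 2
PUSH 59 -> 2 59
OVER    -> 2 59 2
OVER    -> 2 59 2 59
SWAP    -> 2 59 59 2
EQ      -> 2 59 0
SWAP    -> 2 0 59
OVER    -> 2 0 59 0
POP     -> 2 0 59
POP     -> 2 0
LT      -> 0

[0]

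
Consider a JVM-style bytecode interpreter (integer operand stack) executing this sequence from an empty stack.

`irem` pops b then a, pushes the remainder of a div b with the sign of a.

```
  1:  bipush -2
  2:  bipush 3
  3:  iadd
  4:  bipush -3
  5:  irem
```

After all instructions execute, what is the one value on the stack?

1

bipush -2  [-2]
bipush 3   [-2, 3]
iadd       [1]
bipush -3  [1, -3]
irem       [1]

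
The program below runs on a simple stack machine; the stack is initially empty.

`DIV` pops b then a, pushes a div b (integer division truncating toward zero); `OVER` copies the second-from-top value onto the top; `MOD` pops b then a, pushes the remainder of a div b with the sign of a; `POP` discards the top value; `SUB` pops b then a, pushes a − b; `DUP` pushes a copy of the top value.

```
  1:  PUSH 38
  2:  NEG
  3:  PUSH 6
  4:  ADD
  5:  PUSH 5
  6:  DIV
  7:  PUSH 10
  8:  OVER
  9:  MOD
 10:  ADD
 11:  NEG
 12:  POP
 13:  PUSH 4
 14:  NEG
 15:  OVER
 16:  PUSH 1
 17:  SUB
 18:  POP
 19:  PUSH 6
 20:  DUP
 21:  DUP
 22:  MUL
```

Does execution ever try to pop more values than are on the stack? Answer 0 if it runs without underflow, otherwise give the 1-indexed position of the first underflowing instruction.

PUSH 38 → [38]
NEG     → [-38]
PUSH 6  → [-38, 6]
ADD     → [-32]
PUSH 5  → [-32, 5]
DIV     → [-6]
PUSH 10 → [-6, 10]
OVER    → [-6, 10, -6]
MOD     → [-6, 4]
ADD     → [-2]
NEG     → [2]
POP     → []
PUSH 4  → [4]
NEG     → [-4]
OVER  — needs 2 operands, stack has 1 → underflow

15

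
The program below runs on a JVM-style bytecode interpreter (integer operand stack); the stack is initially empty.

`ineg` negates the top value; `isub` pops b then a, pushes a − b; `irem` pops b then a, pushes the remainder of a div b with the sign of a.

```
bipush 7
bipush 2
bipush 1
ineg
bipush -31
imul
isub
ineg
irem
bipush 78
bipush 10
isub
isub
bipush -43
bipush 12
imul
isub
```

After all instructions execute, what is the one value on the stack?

455

bipush 7   → [7]
bipush 2   → [7, 2]
bipush 1   → [7, 2, 1]
ineg       → [7, 2, -1]
bipush -31 → [7, 2, -1, -31]
imul       → [7, 2, 31]
isub       → [7, -29]
ineg       → [7, 29]
irem       → [7]
bipush 78  → [7, 78]
bipush 10  → [7, 78, 10]
isub       → [7, 68]
isub       → [-61]
bipush -43 → [-61, -43]
bipush 12  → [-61, -43, 12]
imul       → [-61, -516]
isub       → [455]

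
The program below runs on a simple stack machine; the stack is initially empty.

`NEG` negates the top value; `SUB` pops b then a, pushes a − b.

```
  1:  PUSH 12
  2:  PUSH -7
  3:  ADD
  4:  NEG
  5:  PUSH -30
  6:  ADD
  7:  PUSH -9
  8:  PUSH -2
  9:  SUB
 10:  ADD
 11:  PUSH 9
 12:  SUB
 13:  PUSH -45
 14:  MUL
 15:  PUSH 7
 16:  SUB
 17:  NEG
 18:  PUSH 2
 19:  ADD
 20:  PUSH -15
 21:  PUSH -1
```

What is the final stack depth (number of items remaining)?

3

PUSH 12   [12]
PUSH -7   [12, -7]
ADD       [5]
NEG       [-5]
PUSH -30  [-5, -30]
ADD       [-35]
PUSH -9   [-35, -9]
PUSH -2   [-35, -9, -2]
SUB       [-35, -7]
ADD       [-42]
PUSH 9    [-42, 9]
SUB       [-51]
PUSH -45  [-51, -45]
MUL       [2295]
PUSH 7    [2295, 7]
SUB       [2288]
NEG       [-2288]
PUSH 2    [-2288, 2]
ADD       [-2286]
PUSH -15  [-2286, -15]
PUSH -1   [-2286, -15, -1]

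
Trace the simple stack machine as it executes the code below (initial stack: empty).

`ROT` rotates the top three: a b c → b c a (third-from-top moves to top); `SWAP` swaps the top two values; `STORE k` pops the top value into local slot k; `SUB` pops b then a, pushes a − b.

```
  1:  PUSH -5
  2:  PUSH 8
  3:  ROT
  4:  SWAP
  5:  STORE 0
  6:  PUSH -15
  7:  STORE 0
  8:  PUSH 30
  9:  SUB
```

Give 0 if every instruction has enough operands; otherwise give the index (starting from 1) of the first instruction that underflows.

PUSH -5 -> [-5]
PUSH 8  -> [-5, 8]
ROT  — needs 3 operands, stack has 2 → underflow

3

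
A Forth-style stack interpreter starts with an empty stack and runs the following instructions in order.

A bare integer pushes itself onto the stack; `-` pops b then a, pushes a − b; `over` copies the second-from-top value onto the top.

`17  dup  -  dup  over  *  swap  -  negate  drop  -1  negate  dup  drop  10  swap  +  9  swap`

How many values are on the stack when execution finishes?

2

17     → [17]
dup    → [17, 17]
-      → [0]
dup    → [0, 0]
over   → [0, 0, 0]
*      → [0, 0]
swap   → [0, 0]
-      → [0]
negate → [0]
drop   → []
-1     → [-1]
negate → [1]
dup    → [1, 1]
drop   → [1]
10     → [1, 10]
swap   → [10, 1]
+      → [11]
9      → [11, 9]
swap   → [9, 11]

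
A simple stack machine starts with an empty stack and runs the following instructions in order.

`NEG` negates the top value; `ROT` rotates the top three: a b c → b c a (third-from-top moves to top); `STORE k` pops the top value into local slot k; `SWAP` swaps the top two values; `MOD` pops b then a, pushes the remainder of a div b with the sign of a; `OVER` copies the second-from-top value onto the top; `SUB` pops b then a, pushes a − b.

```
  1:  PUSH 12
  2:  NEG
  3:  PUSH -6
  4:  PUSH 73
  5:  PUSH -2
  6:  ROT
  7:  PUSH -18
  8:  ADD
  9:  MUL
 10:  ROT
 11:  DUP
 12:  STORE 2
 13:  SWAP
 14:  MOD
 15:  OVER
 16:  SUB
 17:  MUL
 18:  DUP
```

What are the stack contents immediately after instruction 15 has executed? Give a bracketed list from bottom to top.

[73, -12, 73]

PUSH 12  → 12
NEG      → -12
PUSH -6  → -12 -6
PUSH 73  → -12 -6 73
PUSH -2  → -12 -6 73 -2
ROT      → -12 73 -2 -6
PUSH -18 → -12 73 -2 -6 -18
ADD      → -12 73 -2 -24
MUL      → -12 73 48
ROT      → 73 48 -12
DUP      → 73 48 -12 -12
STORE 2  → 73 48 -12
SWAP     → 73 -12 48
MOD      → 73 -12
OVER     → 73 -12 73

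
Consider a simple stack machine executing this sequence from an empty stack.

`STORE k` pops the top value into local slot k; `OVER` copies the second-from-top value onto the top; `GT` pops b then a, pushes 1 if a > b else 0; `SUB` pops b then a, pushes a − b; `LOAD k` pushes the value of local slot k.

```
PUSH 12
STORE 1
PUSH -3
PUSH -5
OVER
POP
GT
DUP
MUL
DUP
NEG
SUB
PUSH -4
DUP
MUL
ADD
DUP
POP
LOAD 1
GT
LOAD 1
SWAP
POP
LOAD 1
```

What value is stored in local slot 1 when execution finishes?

12

PUSH 12 → [12]
STORE 1 → []
PUSH -3 → [-3]
PUSH -5 → [-3, -5]
OVER    → [-3, -5, -3]
POP     → [-3, -5]
GT      → [1]
DUP     → [1, 1]
MUL     → [1]
DUP     → [1, 1]
NEG     → [1, -1]
SUB     → [2]
PUSH -4 → [2, -4]
DUP     → [2, -4, -4]
MUL     → [2, 16]
ADD     → [18]
DUP     → [18, 18]
POP     → [18]
LOAD 1  → [18, 12]
GT      → [1]
LOAD 1  → [1, 12]
SWAP    → [12, 1]
POP     → [12]
LOAD 1  → [12, 12]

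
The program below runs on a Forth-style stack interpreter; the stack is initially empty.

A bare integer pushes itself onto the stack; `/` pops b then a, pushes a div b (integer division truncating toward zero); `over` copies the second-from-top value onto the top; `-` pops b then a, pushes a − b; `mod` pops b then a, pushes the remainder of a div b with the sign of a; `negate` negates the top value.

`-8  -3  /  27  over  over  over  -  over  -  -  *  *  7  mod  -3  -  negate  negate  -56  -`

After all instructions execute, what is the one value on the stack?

-8     : [-8]
-3     : [-8, -3]
/      : [2]
27     : [2, 27]
over   : [2, 27, 2]
over   : [2, 27, 2, 27]
over   : [2, 27, 2, 27, 2]
-      : [2, 27, 2, 25]
over   : [2, 27, 2, 25, 2]
-      : [2, 27, 2, 23]
-      : [2, 27, -21]
*      : [2, -567]
*      : [-1134]
7      : [-1134, 7]
mod    : [0]
-3     : [0, -3]
-      : [3]
negate : [-3]
negate : [3]
-56    : [3, -56]
-      : [59]

59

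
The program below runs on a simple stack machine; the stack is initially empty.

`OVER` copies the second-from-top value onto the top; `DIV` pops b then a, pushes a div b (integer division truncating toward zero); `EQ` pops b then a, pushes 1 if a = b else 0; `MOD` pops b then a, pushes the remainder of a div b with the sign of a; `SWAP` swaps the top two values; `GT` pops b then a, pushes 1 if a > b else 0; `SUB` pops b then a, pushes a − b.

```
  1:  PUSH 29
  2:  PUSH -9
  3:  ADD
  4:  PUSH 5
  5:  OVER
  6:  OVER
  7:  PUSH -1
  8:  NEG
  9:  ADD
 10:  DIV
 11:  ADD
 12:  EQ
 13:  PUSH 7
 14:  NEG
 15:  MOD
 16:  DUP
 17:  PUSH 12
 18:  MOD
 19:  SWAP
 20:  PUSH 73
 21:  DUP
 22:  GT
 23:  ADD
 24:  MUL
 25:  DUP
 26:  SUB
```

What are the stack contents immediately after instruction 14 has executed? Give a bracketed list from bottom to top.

[0, -7]

PUSH 29 → 29
PUSH -9 → 29 -9
ADD     → 20
PUSH 5  → 20 5
OVER    → 20 5 20
OVER    → 20 5 20 5
PUSH -1 → 20 5 20 5 -1
NEG     → 20 5 20 5 1
ADD     → 20 5 20 6
DIV     → 20 5 3
ADD     → 20 8
EQ      → 0
PUSH 7  → 0 7
NEG     → 0 -7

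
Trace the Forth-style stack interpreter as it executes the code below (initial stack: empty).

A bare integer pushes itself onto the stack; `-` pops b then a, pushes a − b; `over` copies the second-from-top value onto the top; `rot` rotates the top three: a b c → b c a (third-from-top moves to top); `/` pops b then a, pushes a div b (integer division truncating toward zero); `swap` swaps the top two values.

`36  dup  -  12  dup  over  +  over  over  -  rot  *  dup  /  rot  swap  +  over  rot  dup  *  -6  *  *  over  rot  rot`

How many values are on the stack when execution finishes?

3

36   : [36]
dup  : [36, 36]
-    : [0]
12   : [0, 12]
dup  : [0, 12, 12]
over : [0, 12, 12, 12]
+    : [0, 12, 24]
over : [0, 12, 24, 12]
over : [0, 12, 24, 12, 24]
-    : [0, 12, 24, -12]
rot  : [0, 24, -12, 12]
*    : [0, 24, -144]
dup  : [0, 24, -144, -144]
/    : [0, 24, 1]
rot  : [24, 1, 0]
swap : [24, 0, 1]
+    : [24, 1]
over : [24, 1, 24]
rot  : [1, 24, 24]
dup  : [1, 24, 24, 24]
*    : [1, 24, 576]
-6   : [1, 24, 576, -6]
*    : [1, 24, -3456]
*    : [1, -82944]
over : [1, -82944, 1]
rot  : [-82944, 1, 1]
rot  : [1, 1, -82944]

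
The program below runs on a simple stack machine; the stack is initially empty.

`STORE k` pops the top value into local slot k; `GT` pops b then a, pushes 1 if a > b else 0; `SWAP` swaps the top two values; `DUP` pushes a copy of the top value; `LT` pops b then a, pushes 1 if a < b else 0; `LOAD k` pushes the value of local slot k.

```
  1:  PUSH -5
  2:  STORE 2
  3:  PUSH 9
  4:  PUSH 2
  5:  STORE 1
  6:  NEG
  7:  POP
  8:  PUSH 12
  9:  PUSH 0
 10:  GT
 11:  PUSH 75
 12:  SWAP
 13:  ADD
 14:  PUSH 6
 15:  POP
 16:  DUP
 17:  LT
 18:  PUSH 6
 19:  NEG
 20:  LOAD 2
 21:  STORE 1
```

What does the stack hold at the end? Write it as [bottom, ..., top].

PUSH -5 -> -5
STORE 2 -> (empty)
PUSH 9  -> 9
PUSH 2  -> 9 2
STORE 1 -> 9
NEG     -> -9
POP     -> (empty)
PUSH 12 -> 12
PUSH 0  -> 12 0
GT      -> 1
PUSH 75 -> 1 75
SWAP    -> 75 1
ADD     -> 76
PUSH 6  -> 76 6
POP     -> 76
DUP     -> 76 76
LT      -> 0
PUSH 6  -> 0 6
NEG     -> 0 -6
LOAD 2  -> 0 -6 -5
STORE 1 -> 0 -6

[0, -6]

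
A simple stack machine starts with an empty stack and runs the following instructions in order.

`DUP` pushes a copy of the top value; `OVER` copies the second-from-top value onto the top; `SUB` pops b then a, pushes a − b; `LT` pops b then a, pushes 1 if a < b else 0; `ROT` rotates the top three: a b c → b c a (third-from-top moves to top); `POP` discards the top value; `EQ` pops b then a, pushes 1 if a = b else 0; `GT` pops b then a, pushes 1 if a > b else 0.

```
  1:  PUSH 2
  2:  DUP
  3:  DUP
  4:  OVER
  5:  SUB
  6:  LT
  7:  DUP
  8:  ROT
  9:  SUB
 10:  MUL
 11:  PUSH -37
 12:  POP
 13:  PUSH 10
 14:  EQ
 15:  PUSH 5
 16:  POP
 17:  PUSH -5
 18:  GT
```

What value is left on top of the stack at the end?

1

PUSH 2   → [2]
DUP      → [2, 2]
DUP      → [2, 2, 2]
OVER     → [2, 2, 2, 2]
SUB      → [2, 2, 0]
LT       → [2, 0]
DUP      → [2, 0, 0]
ROT      → [0, 0, 2]
SUB      → [0, -2]
MUL      → [0]
PUSH -37 → [0, -37]
POP      → [0]
PUSH 10  → [0, 10]
EQ       → [0]
PUSH 5   → [0, 5]
POP      → [0]
PUSH -5  → [0, -5]
GT       → [1]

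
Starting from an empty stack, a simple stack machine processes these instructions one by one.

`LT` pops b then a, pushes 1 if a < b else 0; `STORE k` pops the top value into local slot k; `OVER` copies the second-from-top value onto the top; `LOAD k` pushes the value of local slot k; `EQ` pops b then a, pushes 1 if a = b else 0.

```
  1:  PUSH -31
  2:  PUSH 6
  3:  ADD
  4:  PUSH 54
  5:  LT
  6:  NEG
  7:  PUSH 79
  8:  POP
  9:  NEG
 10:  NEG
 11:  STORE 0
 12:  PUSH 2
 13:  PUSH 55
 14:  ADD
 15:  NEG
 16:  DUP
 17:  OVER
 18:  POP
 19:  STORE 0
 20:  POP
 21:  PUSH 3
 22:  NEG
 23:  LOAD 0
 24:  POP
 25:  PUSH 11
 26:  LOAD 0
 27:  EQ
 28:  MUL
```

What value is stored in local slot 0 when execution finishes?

-57

PUSH -31 -> -31
PUSH 6   -> -31 6
ADD      -> -25
PUSH 54  -> -25 54
LT       -> 1
NEG      -> -1
PUSH 79  -> -1 79
POP      -> -1
NEG      -> 1
NEG      -> -1
STORE 0  -> (empty)
PUSH 2   -> 2
PUSH 55  -> 2 55
ADD      -> 57
NEG      -> -57
DUP      -> -57 -57
OVER     -> -57 -57 -57
POP      -> -57 -57
STORE 0  -> -57
POP      -> (empty)
PUSH 3   -> 3
NEG      -> -3
LOAD 0   -> -3 -57
POP      -> -3
PUSH 11  -> -3 11
LOAD 0   -> -3 11 -57
EQ       -> -3 0
MUL      -> 0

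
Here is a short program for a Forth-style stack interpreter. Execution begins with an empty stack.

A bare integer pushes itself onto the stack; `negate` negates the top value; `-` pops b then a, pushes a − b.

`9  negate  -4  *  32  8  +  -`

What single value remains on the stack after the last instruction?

-4

9      -> 9
negate -> -9
-4     -> -9 -4
*      -> 36
32     -> 36 32
8      -> 36 32 8
+      -> 36 40
-      -> -4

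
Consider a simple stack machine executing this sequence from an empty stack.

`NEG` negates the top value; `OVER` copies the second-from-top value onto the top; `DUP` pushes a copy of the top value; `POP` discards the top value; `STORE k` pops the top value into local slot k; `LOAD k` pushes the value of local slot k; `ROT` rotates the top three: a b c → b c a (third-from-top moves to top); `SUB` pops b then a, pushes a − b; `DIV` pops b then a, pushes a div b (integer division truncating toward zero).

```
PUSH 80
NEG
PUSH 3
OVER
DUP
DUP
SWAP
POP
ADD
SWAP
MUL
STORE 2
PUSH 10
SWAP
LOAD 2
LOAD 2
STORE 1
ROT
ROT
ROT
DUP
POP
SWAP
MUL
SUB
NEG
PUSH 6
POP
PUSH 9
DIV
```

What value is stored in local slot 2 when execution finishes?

PUSH 80 : 80
NEG     : -80
PUSH 3  : -80 3
OVER    : -80 3 -80
DUP     : -80 3 -80 -80
DUP     : -80 3 -80 -80 -80
SWAP    : -80 3 -80 -80 -80
POP     : -80 3 -80 -80
ADD     : -80 3 -160
SWAP    : -80 -160 3
MUL     : -80 -480
STORE 2 : -80
PUSH 10 : -80 10
SWAP    : 10 -80
LOAD 2  : 10 -80 -480
LOAD 2  : 10 -80 -480 -480
STORE 1 : 10 -80 -480
ROT     : -80 -480 10
ROT     : -480 10 -80
ROT     : 10 -80 -480
DUP     : 10 -80 -480 -480
POP     : 10 -80 -480
SWAP    : 10 -480 -80
MUL     : 10 38400
SUB     : -38390
NEG     : 38390
PUSH 6  : 38390 6
POP     : 38390
PUSH 9  : 38390 9
DIV     : 4265

-480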